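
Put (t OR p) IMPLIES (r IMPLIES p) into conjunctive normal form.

NOT t OR NOT r OR p

(t OR p) IMPLIES (r IMPLIES p)
≡ NOT (t OR p) OR (r IMPLIES p)
≡ NOT (t OR p) OR NOT r OR p
≡ (NOT t AND NOT p) OR NOT r OR p
≡ (NOT t OR NOT r OR p) AND (NOT p OR NOT r OR p)
≡ NOT t OR NOT r OR p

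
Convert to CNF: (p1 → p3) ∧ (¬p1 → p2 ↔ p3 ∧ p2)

(p1 → p3) ∧ (¬p1 → p2 ↔ p3 ∧ p2)
≡ (¬p1 ∨ p3) ∧ (¬p1 → p2 ↔ p3 ∧ p2)   [eliminate →]
≡ (¬p1 ∨ p3) ∧ ((¬p1 → p2) → p3 ∧ p2) ∧ (p3 ∧ p2 → (¬p1 → p2))   [eliminate ↔]
≡ (¬p1 ∨ p3) ∧ (¬(¬p1 → p2) ∨ p3 ∧ p2) ∧ (p3 ∧ p2 → (¬p1 → p2))   [eliminate →]
≡ (¬p1 ∨ p3) ∧ (¬(¬¬p1 ∨ p2) ∨ p3 ∧ p2) ∧ (p3 ∧ p2 → (¬p1 → p2))   [eliminate →]
≡ (¬p1 ∨ p3) ∧ (¬(¬¬p1 ∨ p2) ∨ p3 ∧ p2) ∧ (¬(p3 ∧ p2) ∨ (¬p1 → p2))   [eliminate →]
≡ (¬p1 ∨ p3) ∧ (¬(¬¬p1 ∨ p2) ∨ p3 ∧ p2) ∧ (¬(p3 ∧ p2) ∨ ¬¬p1 ∨ p2)   [eliminate →]
≡ (¬p1 ∨ p3) ∧ (¬¬¬p1 ∧ ¬p2 ∨ p3 ∧ p2) ∧ (¬(p3 ∧ p2) ∨ ¬¬p1 ∨ p2)   [De Morgan]
≡ (¬p1 ∨ p3) ∧ (¬p1 ∧ ¬p2 ∨ p3 ∧ p2) ∧ (¬(p3 ∧ p2) ∨ ¬¬p1 ∨ p2)   [double negation]
≡ (¬p1 ∨ p3) ∧ (¬p1 ∧ ¬p2 ∨ p3 ∧ p2) ∧ (¬p3 ∨ ¬p2 ∨ ¬¬p1 ∨ p2)   [De Morgan]
≡ (¬p1 ∨ p3) ∧ (¬p1 ∧ ¬p2 ∨ p3 ∧ p2) ∧ (¬p3 ∨ ¬p2 ∨ p1 ∨ p2)   [double negation]
≡ (¬p1 ∨ p3) ∧ (¬p1 ∨ p3) ∧ (¬p1 ∨ p2) ∧ (¬p2 ∨ p3) ∧ (¬p2 ∨ p2) ∧ (¬p3 ∨ ¬p2 ∨ p1 ∨ p2)   [distribute ∨ over ∧]
≡ (¬p1 ∨ p3) ∧ (¬p1 ∨ p2) ∧ (¬p2 ∨ p3)   [simplify]

(¬p1 ∨ p3) ∧ (¬p1 ∨ p2) ∧ (¬p2 ∨ p3)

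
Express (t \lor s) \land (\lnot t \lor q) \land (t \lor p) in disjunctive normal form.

(t \lor s) \land (\lnot t \lor q) \land (t \lor p)
= (t \land \lnot t \land t) \lor (t \land \lnot t \land p) \lor (t \land q \land t) \lor (t \land q \land p) \lor (s \land \lnot t \land t) \lor (s \land \lnot t \land p) \lor (s \land q \land t) \lor (s \land q \land p)   — distribute \land over \lor
= (t \land q) \lor (s \land \lnot t \land p) \lor (s \land q \land p)   — simplify

(t \land q) \lor (s \land \lnot t \land p) \lor (s \land q \land p)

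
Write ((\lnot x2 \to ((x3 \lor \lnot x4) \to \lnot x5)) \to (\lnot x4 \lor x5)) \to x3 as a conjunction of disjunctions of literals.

(x4 \lor x3) \land (\lnot x5 \lor x3)

((\lnot x2 \to ((x3 \lor \lnot x4) \to \lnot x5)) \to (\lnot x4 \lor x5)) \to x3
= \lnot ((\lnot x2 \to ((x3 \lor \lnot x4) \to \lnot x5)) \to (\lnot x4 \lor x5)) \lor x3
= \lnot (\lnot (\lnot x2 \to ((x3 \lor \lnot x4) \to \lnot x5)) \lor \lnot x4 \lor x5) \lor x3
= \lnot (\lnot (\lnot \lnot x2 \lor ((x3 \lor \lnot x4) \to \lnot x5)) \lor \lnot x4 \lor x5) \lor x3
= \lnot (\lnot (\lnot \lnot x2 \lor \lnot (x3 \lor \lnot x4) \lor \lnot x5) \lor \lnot x4 \lor x5) \lor x3
= (\lnot \lnot (\lnot \lnot x2 \lor \lnot (x3 \lor \lnot x4) \lor \lnot x5) \land \lnot \lnot x4 \land \lnot x5) \lor x3
= ((\lnot \lnot x2 \lor \lnot (x3 \lor \lnot x4) \lor \lnot x5) \land \lnot \lnot x4 \land \lnot x5) \lor x3
= ((x2 \lor \lnot (x3 \lor \lnot x4) \lor \lnot x5) \land \lnot \lnot x4 \land \lnot x5) \lor x3
= ((x2 \lor (\lnot x3 \land \lnot \lnot x4) \lor \lnot x5) \land \lnot \lnot x4 \land \lnot x5) \lor x3
= ((x2 \lor (\lnot x3 \land x4) \lor \lnot x5) \land \lnot \lnot x4 \land \lnot x5) \lor x3
= ((x2 \lor (\lnot x3 \land x4) \lor \lnot x5) \land x4 \land \lnot x5) \lor x3
= (x2 \lor \lnot x3 \lor \lnot x5 \lor x3) \land (x2 \lor x4 \lor \lnot x5 \lor x3) \land (x4 \lor x3) \land (\lnot x5 \lor x3)
= (x4 \lor x3) \land (\lnot x5 \lor x3)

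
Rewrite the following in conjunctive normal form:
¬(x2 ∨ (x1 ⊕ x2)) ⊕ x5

¬(x2 ∨ (x1 ⊕ x2)) ⊕ x5
= (¬(x2 ∨ (x1 ⊕ x2)) ∨ x5) ∧ ¬(¬(x2 ∨ (x1 ⊕ x2)) ∧ x5)   — expand ⊕
= (¬(x2 ∨ ((x1 ∨ x2) ∧ ¬(x1 ∧ x2))) ∨ x5) ∧ ¬(¬(x2 ∨ (x1 ⊕ x2)) ∧ x5)   — expand ⊕
= (¬(x2 ∨ ((x1 ∨ x2) ∧ ¬(x1 ∧ x2))) ∨ x5) ∧ ¬(¬(x2 ∨ ((x1 ∨ x2) ∧ ¬(x1 ∧ x2))) ∧ x5)   — expand ⊕
= ((¬x2 ∧ ¬((x1 ∨ x2) ∧ ¬(x1 ∧ x2))) ∨ x5) ∧ ¬(¬(x2 ∨ ((x1 ∨ x2) ∧ ¬(x1 ∧ x2))) ∧ x5)   — De Morgan
= ((¬x2 ∧ (¬(x1 ∨ x2) ∨ ¬¬(x1 ∧ x2))) ∨ x5) ∧ ¬(¬(x2 ∨ ((x1 ∨ x2) ∧ ¬(x1 ∧ x2))) ∧ x5)   — De Morgan
= ((¬x2 ∧ ((¬x1 ∧ ¬x2) ∨ ¬¬(x1 ∧ x2))) ∨ x5) ∧ ¬(¬(x2 ∨ ((x1 ∨ x2) ∧ ¬(x1 ∧ x2))) ∧ x5)   — De Morgan
= ((¬x2 ∧ ((¬x1 ∧ ¬x2) ∨ (x1 ∧ x2))) ∨ x5) ∧ ¬(¬(x2 ∨ ((x1 ∨ x2) ∧ ¬(x1 ∧ x2))) ∧ x5)   — double negation
= ((¬x2 ∧ ((¬x1 ∧ ¬x2) ∨ (x1 ∧ x2))) ∨ x5) ∧ (¬¬(x2 ∨ ((x1 ∨ x2) ∧ ¬(x1 ∧ x2))) ∨ ¬x5)   — De Morgan
= ((¬x2 ∧ ((¬x1 ∧ ¬x2) ∨ (x1 ∧ x2))) ∨ x5) ∧ (x2 ∨ ((x1 ∨ x2) ∧ ¬(x1 ∧ x2)) ∨ ¬x5)   — double negation
= ((¬x2 ∧ ((¬x1 ∧ ¬x2) ∨ (x1 ∧ x2))) ∨ x5) ∧ (x2 ∨ ((x1 ∨ x2) ∧ (¬x1 ∨ ¬x2)) ∨ ¬x5)   — De Morgan
= (¬x2 ∨ x5) ∧ (¬x1 ∨ x1 ∨ x5) ∧ (¬x1 ∨ x2 ∨ x5) ∧ (¬x2 ∨ x1 ∨ x5) ∧ (¬x2 ∨ x2 ∨ x5) ∧ (x2 ∨ x1 ∨ x2 ∨ ¬x5) ∧ (x2 ∨ ¬x1 ∨ ¬x2 ∨ ¬x5)   — distribute ∨ over ∧
= (¬x2 ∨ x5) ∧ (¬x1 ∨ x2 ∨ x5) ∧ (x2 ∨ x1 ∨ ¬x5)   — simplify

(¬x2 ∨ x5) ∧ (¬x1 ∨ x2 ∨ x5) ∧ (x2 ∨ x1 ∨ ¬x5)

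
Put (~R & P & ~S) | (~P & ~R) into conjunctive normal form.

(~R & P & ~S) | (~P & ~R)
⇔ (~R | ~P) & (~R | ~R) & (P | ~P) & (P | ~R) & (~S | ~P) & (~S | ~R)   — distribute | over &
⇔ ~R & (~S | ~P)   — simplify

~R & (~S | ~P)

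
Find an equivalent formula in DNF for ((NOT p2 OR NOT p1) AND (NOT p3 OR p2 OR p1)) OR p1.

(NOT p2 AND NOT p3) OR (NOT p1 AND NOT p3) OR (NOT p1 AND p2) OR p1

((NOT p2 OR NOT p1) AND (NOT p3 OR p2 OR p1)) OR p1
= (NOT p2 AND NOT p3) OR (NOT p2 AND p2) OR (NOT p2 AND p1) OR (NOT p1 AND NOT p3) OR (NOT p1 AND p2) OR (NOT p1 AND p1) OR p1
= (NOT p2 AND NOT p3) OR (NOT p1 AND NOT p3) OR (NOT p1 AND p2) OR p1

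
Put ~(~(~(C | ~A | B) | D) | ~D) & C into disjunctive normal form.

D & C

~(~(~(C | ~A | B) | D) | ~D) & C
⇔ ~~(~(C | ~A | B) | D) & ~~D & C   (De Morgan)
⇔ (~(C | ~A | B) | D) & ~~D & C   (double negation)
⇔ ((~C & ~~A & ~B) | D) & ~~D & C   (De Morgan)
⇔ ((~C & A & ~B) | D) & ~~D & C   (double negation)
⇔ ((~C & A & ~B) | D) & D & C   (double negation)
⇔ (~C & A & ~B & D & C) | (D & D & C)   (distribute & over |)
⇔ D & C   (simplify)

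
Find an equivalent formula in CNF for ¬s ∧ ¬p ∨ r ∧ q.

(¬s ∨ r) ∧ (¬s ∨ q) ∧ (¬p ∨ r) ∧ (¬p ∨ q)

¬s ∧ ¬p ∨ r ∧ q
≡ (¬s ∨ r) ∧ (¬s ∨ q) ∧ (¬p ∨ r) ∧ (¬p ∨ q)   [distribute ∨ over ∧]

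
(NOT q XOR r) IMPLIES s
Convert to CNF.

(q OR r OR s) AND (NOT r OR NOT q OR s)

(NOT q XOR r) IMPLIES s
⇔ NOT (NOT q XOR r) OR s   — eliminate IMPLIES
⇔ NOT ((NOT q OR r) AND NOT (NOT q AND r)) OR s   — expand XOR
⇔ NOT (NOT q OR r) OR NOT NOT (NOT q AND r) OR s   — De Morgan
⇔ (NOT NOT q AND NOT r) OR NOT NOT (NOT q AND r) OR s   — De Morgan
⇔ (q AND NOT r) OR NOT NOT (NOT q AND r) OR s   — double negation
⇔ (q AND NOT r) OR (NOT q AND r) OR s   — double negation
⇔ (q OR NOT q OR s) AND (q OR r OR s) AND (NOT r OR NOT q OR s) AND (NOT r OR r OR s)   — distribute OR over AND
⇔ (q OR r OR s) AND (NOT r OR NOT q OR s)   — simplify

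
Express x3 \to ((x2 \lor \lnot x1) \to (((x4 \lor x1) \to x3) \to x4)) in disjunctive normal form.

x3 \to ((x2 \lor \lnot x1) \to (((x4 \lor x1) \to x3) \to x4))
≡ \lnot x3 \lor ((x2 \lor \lnot x1) \to (((x4 \lor x1) \to x3) \to x4))   [eliminate \to]
≡ \lnot x3 \lor \lnot (x2 \lor \lnot x1) \lor (((x4 \lor x1) \to x3) \to x4)   [eliminate \to]
≡ \lnot x3 \lor \lnot (x2 \lor \lnot x1) \lor \lnot ((x4 \lor x1) \to x3) \lor x4   [eliminate \to]
≡ \lnot x3 \lor \lnot (x2 \lor \lnot x1) \lor \lnot (\lnot (x4 \lor x1) \lor x3) \lor x4   [eliminate \to]
≡ \lnot x3 \lor (\lnot x2 \land \lnot \lnot x1) \lor \lnot (\lnot (x4 \lor x1) \lor x3) \lor x4   [De Morgan]
≡ \lnot x3 \lor (\lnot x2 \land x1) \lor \lnot (\lnot (x4 \lor x1) \lor x3) \lor x4   [double negation]
≡ \lnot x3 \lor (\lnot x2 \land x1) \lor (\lnot \lnot (x4 \lor x1) \land \lnot x3) \lor x4   [De Morgan]
≡ \lnot x3 \lor (\lnot x2 \land x1) \lor ((x4 \lor x1) \land \lnot x3) \lor x4   [double negation]
≡ \lnot x3 \lor (\lnot x2 \land x1) \lor (x4 \land \lnot x3) \lor (x1 \land \lnot x3) \lor x4   [distribute \land over \lor]
≡ \lnot x3 \lor (\lnot x2 \land x1) \lor x4   [simplify]

\lnot x3 \lor (\lnot x2 \land x1) \lor x4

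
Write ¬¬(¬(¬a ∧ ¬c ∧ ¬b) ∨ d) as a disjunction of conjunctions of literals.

¬¬(¬(¬a ∧ ¬c ∧ ¬b) ∨ d)
⇔ ¬(¬a ∧ ¬c ∧ ¬b) ∨ d
⇔ ¬¬a ∨ ¬¬c ∨ ¬¬b ∨ d
⇔ a ∨ ¬¬c ∨ ¬¬b ∨ d
⇔ a ∨ c ∨ ¬¬b ∨ d
⇔ a ∨ c ∨ b ∨ d

a ∨ c ∨ b ∨ d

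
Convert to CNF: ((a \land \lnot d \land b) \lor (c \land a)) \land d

((a \land \lnot d \land b) \lor (c \land a)) \land d
⇔ (a \lor c) \land (a \lor a) \land (\lnot d \lor c) \land (\lnot d \lor a) \land (b \lor c) \land (b \lor a) \land d   [distribute \lor over \land]
⇔ a \land (\lnot d \lor c) \land (b \lor c) \land d   [simplify]

a \land (\lnot d \lor c) \land (b \lor c) \land d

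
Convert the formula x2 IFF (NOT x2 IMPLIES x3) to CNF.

x2 IFF (NOT x2 IMPLIES x3)
≡ (x2 IMPLIES (NOT x2 IMPLIES x3)) AND ((NOT x2 IMPLIES x3) IMPLIES x2)   (eliminate IFF)
≡ (NOT x2 OR (NOT x2 IMPLIES x3)) AND ((NOT x2 IMPLIES x3) IMPLIES x2)   (eliminate IMPLIES)
≡ (NOT x2 OR NOT NOT x2 OR x3) AND ((NOT x2 IMPLIES x3) IMPLIES x2)   (eliminate IMPLIES)
≡ (NOT x2 OR NOT NOT x2 OR x3) AND (NOT (NOT x2 IMPLIES x3) OR x2)   (eliminate IMPLIES)
≡ (NOT x2 OR NOT NOT x2 OR x3) AND (NOT (NOT NOT x2 OR x3) OR x2)   (eliminate IMPLIES)
≡ (NOT x2 OR x2 OR x3) AND (NOT (NOT NOT x2 OR x3) OR x2)   (double negation)
≡ (NOT x2 OR x2 OR x3) AND ((NOT NOT NOT x2 AND NOT x3) OR x2)   (De Morgan)
≡ (NOT x2 OR x2 OR x3) AND ((NOT x2 AND NOT x3) OR x2)   (double negation)
≡ (NOT x2 OR x2 OR x3) AND (NOT x2 OR x2) AND (NOT x3 OR x2)   (distribute OR over AND)
≡ NOT x3 OR x2   (simplify)

NOT x3 OR x2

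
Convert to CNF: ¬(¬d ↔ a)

(¬d ∨ a) ∧ (¬a ∨ d)

¬(¬d ↔ a)
= ¬((¬d → a) ∧ (a → ¬d))   — eliminate ↔
= ¬((¬¬d ∨ a) ∧ (a → ¬d))   — eliminate →
= ¬((¬¬d ∨ a) ∧ (¬a ∨ ¬d))   — eliminate →
= ¬(¬¬d ∨ a) ∨ ¬(¬a ∨ ¬d)   — De Morgan
= (¬¬¬d ∧ ¬a) ∨ ¬(¬a ∨ ¬d)   — De Morgan
= (¬d ∧ ¬a) ∨ ¬(¬a ∨ ¬d)   — double negation
= (¬d ∧ ¬a) ∨ (¬¬a ∧ ¬¬d)   — De Morgan
= (¬d ∧ ¬a) ∨ (a ∧ ¬¬d)   — double negation
= (¬d ∧ ¬a) ∨ (a ∧ d)   — double negation
= (¬d ∨ a) ∧ (¬d ∨ d) ∧ (¬a ∨ a) ∧ (¬a ∨ d)   — distribute ∨ over ∧
= (¬d ∨ a) ∧ (¬a ∨ d)   — simplify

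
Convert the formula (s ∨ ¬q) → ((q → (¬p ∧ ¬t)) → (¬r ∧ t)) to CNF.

(s ∨ ¬q) → ((q → (¬p ∧ ¬t)) → (¬r ∧ t))
≡ ¬(s ∨ ¬q) ∨ ((q → (¬p ∧ ¬t)) → (¬r ∧ t))   — eliminate →
≡ ¬(s ∨ ¬q) ∨ ¬(q → (¬p ∧ ¬t)) ∨ (¬r ∧ t)   — eliminate →
≡ ¬(s ∨ ¬q) ∨ ¬(¬q ∨ (¬p ∧ ¬t)) ∨ (¬r ∧ t)   — eliminate →
≡ (¬s ∧ ¬¬q) ∨ ¬(¬q ∨ (¬p ∧ ¬t)) ∨ (¬r ∧ t)   — De Morgan
≡ (¬s ∧ q) ∨ ¬(¬q ∨ (¬p ∧ ¬t)) ∨ (¬r ∧ t)   — double negation
≡ (¬s ∧ q) ∨ (¬¬q ∧ ¬(¬p ∧ ¬t)) ∨ (¬r ∧ t)   — De Morgan
≡ (¬s ∧ q) ∨ (q ∧ ¬(¬p ∧ ¬t)) ∨ (¬r ∧ t)   — double negation
≡ (¬s ∧ q) ∨ (q ∧ (¬¬p ∨ ¬¬t)) ∨ (¬r ∧ t)   — De Morgan
≡ (¬s ∧ q) ∨ (q ∧ (p ∨ ¬¬t)) ∨ (¬r ∧ t)   — double negation
≡ (¬s ∧ q) ∨ (q ∧ (p ∨ t)) ∨ (¬r ∧ t)   — double negation
≡ (¬s ∨ q ∨ ¬r) ∧ (¬s ∨ q ∨ t) ∧ (¬s ∨ p ∨ t ∨ ¬r) ∧ (¬s ∨ p ∨ t ∨ t) ∧ (q ∨ q ∨ ¬r) ∧ (q ∨ q ∨ t) ∧ (q ∨ p ∨ t ∨ ¬r) ∧ (q ∨ p ∨ t ∨ t)   — distribute ∨ over ∧
≡ (¬s ∨ p ∨ t) ∧ (q ∨ ¬r) ∧ (q ∨ t)   — simplify

(¬s ∨ p ∨ t) ∧ (q ∨ ¬r) ∧ (q ∨ t)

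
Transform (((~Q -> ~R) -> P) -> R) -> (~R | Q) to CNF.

(((~Q -> ~R) -> P) -> R) -> (~R | Q)
= ~(((~Q -> ~R) -> P) -> R) | ~R | Q   — eliminate ->
= ~(~((~Q -> ~R) -> P) | R) | ~R | Q   — eliminate ->
= ~(~(~(~Q -> ~R) | P) | R) | ~R | Q   — eliminate ->
= ~(~(~(~~Q | ~R) | P) | R) | ~R | Q   — eliminate ->
= (~~(~(~~Q | ~R) | P) & ~R) | ~R | Q   — De Morgan
= ((~(~~Q | ~R) | P) & ~R) | ~R | Q   — double negation
= (((~~~Q & ~~R) | P) & ~R) | ~R | Q   — De Morgan
= (((~Q & ~~R) | P) & ~R) | ~R | Q   — double negation
= (((~Q & R) | P) & ~R) | ~R | Q   — double negation
= (~Q | P | ~R | Q) & (R | P | ~R | Q) & (~R | ~R | Q)   — distribute | over &
= ~R | Q   — simplify

~R | Q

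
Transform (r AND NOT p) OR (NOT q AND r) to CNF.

r AND (NOT p OR NOT q)

(r AND NOT p) OR (NOT q AND r)
≡ (r OR NOT q) AND (r OR r) AND (NOT p OR NOT q) AND (NOT p OR r)   (distribute OR over AND)
≡ r AND (NOT p OR NOT q)   (simplify)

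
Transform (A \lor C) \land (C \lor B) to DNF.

(A \lor C) \land (C \lor B)
= (A \land C) \lor (A \land B) \lor (C \land C) \lor (C \land B)   [distribute \land over \lor]
= (A \land B) \lor C   [simplify]

(A \land B) \lor C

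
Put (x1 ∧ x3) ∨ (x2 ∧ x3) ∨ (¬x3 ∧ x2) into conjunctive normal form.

(x1 ∨ x2) ∧ (x3 ∨ x2)

(x1 ∧ x3) ∨ (x2 ∧ x3) ∨ (¬x3 ∧ x2)
= (x1 ∨ x2 ∨ ¬x3) ∧ (x1 ∨ x2 ∨ x2) ∧ (x1 ∨ x3 ∨ ¬x3) ∧ (x1 ∨ x3 ∨ x2) ∧ (x3 ∨ x2 ∨ ¬x3) ∧ (x3 ∨ x2 ∨ x2) ∧ (x3 ∨ x3 ∨ ¬x3) ∧ (x3 ∨ x3 ∨ x2)
= (x1 ∨ x2) ∧ (x3 ∨ x2)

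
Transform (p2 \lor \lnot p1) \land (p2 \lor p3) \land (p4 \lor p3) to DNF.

(p2 \land p4) \lor (p2 \land p3) \lor (\lnot p1 \land p3)

(p2 \lor \lnot p1) \land (p2 \lor p3) \land (p4 \lor p3)
⇔ (p2 \land p2 \land p4) \lor (p2 \land p2 \land p3) \lor (p2 \land p3 \land p4) \lor (p2 \land p3 \land p3) \lor (\lnot p1 \land p2 \land p4) \lor (\lnot p1 \land p2 \land p3) \lor (\lnot p1 \land p3 \land p4) \lor (\lnot p1 \land p3 \land p3)
⇔ (p2 \land p4) \lor (p2 \land p3) \lor (\lnot p1 \land p3)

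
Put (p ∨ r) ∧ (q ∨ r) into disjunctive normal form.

p ∧ q ∨ r

(p ∨ r) ∧ (q ∨ r)
≡ p ∧ q ∨ p ∧ r ∨ r ∧ q ∨ r ∧ r   (distribute ∧ over ∨)
≡ p ∧ q ∨ r   (simplify)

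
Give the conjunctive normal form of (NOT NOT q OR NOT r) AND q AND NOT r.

q AND NOT r

(NOT NOT q OR NOT r) AND q AND NOT r
⇔ (q OR NOT r) AND q AND NOT r   [double negation]
⇔ q AND NOT r   [simplify]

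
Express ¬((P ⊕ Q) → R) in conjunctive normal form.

(P ∨ Q) ∧ (¬P ∨ ¬Q) ∧ ¬R

¬((P ⊕ Q) → R)
= ¬(¬(P ⊕ Q) ∨ R)   (eliminate →)
= ¬(¬((P ∨ Q) ∧ ¬(P ∧ Q)) ∨ R)   (expand ⊕)
= ¬¬((P ∨ Q) ∧ ¬(P ∧ Q)) ∧ ¬R   (De Morgan)
= (P ∨ Q) ∧ ¬(P ∧ Q) ∧ ¬R   (double negation)
= (P ∨ Q) ∧ (¬P ∨ ¬Q) ∧ ¬R   (De Morgan)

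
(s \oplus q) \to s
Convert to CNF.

\lnot q \lor s

(s \oplus q) \to s
≡ \lnot (s \oplus q) \lor s   — eliminate \to
≡ \lnot ((s \lor q) \land \lnot (s \land q)) \lor s   — expand \oplus
≡ \lnot (s \lor q) \lor \lnot \lnot (s \land q) \lor s   — De Morgan
≡ (\lnot s \land \lnot q) \lor \lnot \lnot (s \land q) \lor s   — De Morgan
≡ (\lnot s \land \lnot q) \lor (s \land q) \lor s   — double negation
≡ (\lnot s \lor s \lor s) \land (\lnot s \lor q \lor s) \land (\lnot q \lor s \lor s) \land (\lnot q \lor q \lor s)   — distribute \lor over \land
≡ \lnot q \lor s   — simplify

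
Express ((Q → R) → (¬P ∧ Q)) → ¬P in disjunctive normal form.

((Q → R) → (¬P ∧ Q)) → ¬P
⇔ ¬((Q → R) → (¬P ∧ Q)) ∨ ¬P   — eliminate →
⇔ ¬(¬(Q → R) ∨ (¬P ∧ Q)) ∨ ¬P   — eliminate →
⇔ ¬(¬(¬Q ∨ R) ∨ (¬P ∧ Q)) ∨ ¬P   — eliminate →
⇔ (¬¬(¬Q ∨ R) ∧ ¬(¬P ∧ Q)) ∨ ¬P   — De Morgan
⇔ ((¬Q ∨ R) ∧ ¬(¬P ∧ Q)) ∨ ¬P   — double negation
⇔ ((¬Q ∨ R) ∧ (¬¬P ∨ ¬Q)) ∨ ¬P   — De Morgan
⇔ ((¬Q ∨ R) ∧ (P ∨ ¬Q)) ∨ ¬P   — double negation
⇔ (¬Q ∧ P) ∨ (¬Q ∧ ¬Q) ∨ (R ∧ P) ∨ (R ∧ ¬Q) ∨ ¬P   — distribute ∧ over ∨
⇔ ¬Q ∨ (R ∧ P) ∨ ¬P   — simplify

¬Q ∨ (R ∧ P) ∨ ¬P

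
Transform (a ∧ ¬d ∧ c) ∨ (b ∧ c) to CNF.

(a ∨ b) ∧ (¬d ∨ b) ∧ c

(a ∧ ¬d ∧ c) ∨ (b ∧ c)
≡ (a ∨ b) ∧ (a ∨ c) ∧ (¬d ∨ b) ∧ (¬d ∨ c) ∧ (c ∨ b) ∧ (c ∨ c)   [distribute ∨ over ∧]
≡ (a ∨ b) ∧ (¬d ∨ b) ∧ c   [simplify]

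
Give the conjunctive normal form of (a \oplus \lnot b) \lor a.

(a \oplus \lnot b) \lor a
≡ ((a \lor \lnot b) \land \lnot (a \land \lnot b)) \lor a   [expand \oplus]
≡ ((a \lor \lnot b) \land (\lnot a \lor \lnot \lnot b)) \lor a   [De Morgan]
≡ ((a \lor \lnot b) \land (\lnot a \lor b)) \lor a   [double negation]
≡ (a \lor \lnot b \lor a) \land (\lnot a \lor b \lor a)   [distribute \lor over \land]
≡ a \lor \lnot b   [simplify]

a \lor \lnot b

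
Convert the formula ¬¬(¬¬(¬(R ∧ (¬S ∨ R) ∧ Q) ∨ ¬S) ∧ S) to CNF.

(¬R ∨ ¬Q ∨ ¬S) ∧ S

¬¬(¬¬(¬(R ∧ (¬S ∨ R) ∧ Q) ∨ ¬S) ∧ S)
≡ ¬¬(¬(R ∧ (¬S ∨ R) ∧ Q) ∨ ¬S) ∧ S   — double negation
≡ (¬(R ∧ (¬S ∨ R) ∧ Q) ∨ ¬S) ∧ S   — double negation
≡ (¬R ∨ ¬(¬S ∨ R) ∨ ¬Q ∨ ¬S) ∧ S   — De Morgan
≡ (¬R ∨ (¬¬S ∧ ¬R) ∨ ¬Q ∨ ¬S) ∧ S   — De Morgan
≡ (¬R ∨ (S ∧ ¬R) ∨ ¬Q ∨ ¬S) ∧ S   — double negation
≡ (¬R ∨ S ∨ ¬Q ∨ ¬S) ∧ (¬R ∨ ¬R ∨ ¬Q ∨ ¬S) ∧ S   — distribute ∨ over ∧
≡ (¬R ∨ ¬Q ∨ ¬S) ∧ S   — simplify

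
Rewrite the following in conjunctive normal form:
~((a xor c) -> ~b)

(a | c) & (~a | ~c) & b

~((a xor c) -> ~b)
≡ ~(~(a xor c) | ~b)   — eliminate ->
≡ ~(~((a | c) & ~(a & c)) | ~b)   — expand xor
≡ ~~((a | c) & ~(a & c)) & ~~b   — De Morgan
≡ (a | c) & ~(a & c) & ~~b   — double negation
≡ (a | c) & (~a | ~c) & ~~b   — De Morgan
≡ (a | c) & (~a | ~c) & b   — double negation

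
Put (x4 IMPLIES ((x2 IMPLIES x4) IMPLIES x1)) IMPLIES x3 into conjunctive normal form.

(x4 OR x3) AND (NOT x1 OR x3)

(x4 IMPLIES ((x2 IMPLIES x4) IMPLIES x1)) IMPLIES x3
≡ NOT (x4 IMPLIES ((x2 IMPLIES x4) IMPLIES x1)) OR x3   [eliminate IMPLIES]
≡ NOT (NOT x4 OR ((x2 IMPLIES x4) IMPLIES x1)) OR x3   [eliminate IMPLIES]
≡ NOT (NOT x4 OR NOT (x2 IMPLIES x4) OR x1) OR x3   [eliminate IMPLIES]
≡ NOT (NOT x4 OR NOT (NOT x2 OR x4) OR x1) OR x3   [eliminate IMPLIES]
≡ (NOT NOT x4 AND NOT NOT (NOT x2 OR x4) AND NOT x1) OR x3   [De Morgan]
≡ (x4 AND NOT NOT (NOT x2 OR x4) AND NOT x1) OR x3   [double negation]
≡ (x4 AND (NOT x2 OR x4) AND NOT x1) OR x3   [double negation]
≡ (x4 OR x3) AND (NOT x2 OR x4 OR x3) AND (NOT x1 OR x3)   [distribute OR over AND]
≡ (x4 OR x3) AND (NOT x1 OR x3)   [simplify]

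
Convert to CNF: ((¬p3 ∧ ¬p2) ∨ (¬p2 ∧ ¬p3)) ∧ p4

¬p3 ∧ ¬p2 ∧ p4

((¬p3 ∧ ¬p2) ∨ (¬p2 ∧ ¬p3)) ∧ p4
= (¬p3 ∨ ¬p2) ∧ (¬p3 ∨ ¬p3) ∧ (¬p2 ∨ ¬p2) ∧ (¬p2 ∨ ¬p3) ∧ p4   — distribute ∨ over ∧
= ¬p3 ∧ ¬p2 ∧ p4   — simplify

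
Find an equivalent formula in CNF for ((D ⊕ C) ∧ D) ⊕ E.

((D ⊕ C) ∧ D) ⊕ E
= (((D ⊕ C) ∧ D) ∨ E) ∧ ¬((D ⊕ C) ∧ D ∧ E)   — expand ⊕
= (((D ∨ C) ∧ ¬(D ∧ C) ∧ D) ∨ E) ∧ ¬((D ⊕ C) ∧ D ∧ E)   — expand ⊕
= (((D ∨ C) ∧ ¬(D ∧ C) ∧ D) ∨ E) ∧ ¬((D ∨ C) ∧ ¬(D ∧ C) ∧ D ∧ E)   — expand ⊕
= (((D ∨ C) ∧ (¬D ∨ ¬C) ∧ D) ∨ E) ∧ ¬((D ∨ C) ∧ ¬(D ∧ C) ∧ D ∧ E)   — De Morgan
= (((D ∨ C) ∧ (¬D ∨ ¬C) ∧ D) ∨ E) ∧ (¬(D ∨ C) ∨ ¬¬(D ∧ C) ∨ ¬D ∨ ¬E)   — De Morgan
= (((D ∨ C) ∧ (¬D ∨ ¬C) ∧ D) ∨ E) ∧ ((¬D ∧ ¬C) ∨ ¬¬(D ∧ C) ∨ ¬D ∨ ¬E)   — De Morgan
= (((D ∨ C) ∧ (¬D ∨ ¬C) ∧ D) ∨ E) ∧ ((¬D ∧ ¬C) ∨ (D ∧ C) ∨ ¬D ∨ ¬E)   — double negation
= (D ∨ C ∨ E) ∧ (¬D ∨ ¬C ∨ E) ∧ (D ∨ E) ∧ (¬D ∨ D ∨ ¬D ∨ ¬E) ∧ (¬D ∨ C ∨ ¬D ∨ ¬E) ∧ (¬C ∨ D ∨ ¬D ∨ ¬E) ∧ (¬C ∨ C ∨ ¬D ∨ ¬E)   — distribute ∨ over ∧
= (¬D ∨ ¬C ∨ E) ∧ (D ∨ E) ∧ (¬D ∨ C ∨ ¬E)   — simplify

(¬D ∨ ¬C ∨ E) ∧ (D ∨ E) ∧ (¬D ∨ C ∨ ¬E)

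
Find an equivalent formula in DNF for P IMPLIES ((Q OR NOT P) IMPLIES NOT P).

NOT P OR (NOT Q AND P)

P IMPLIES ((Q OR NOT P) IMPLIES NOT P)
≡ NOT P OR ((Q OR NOT P) IMPLIES NOT P)   — eliminate IMPLIES
≡ NOT P OR NOT (Q OR NOT P) OR NOT P   — eliminate IMPLIES
≡ NOT P OR (NOT Q AND NOT NOT P) OR NOT P   — De Morgan
≡ NOT P OR (NOT Q AND P) OR NOT P   — double negation
≡ NOT P OR (NOT Q AND P)   — simplify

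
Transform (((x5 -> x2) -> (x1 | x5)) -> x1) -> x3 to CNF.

(((x5 -> x2) -> (x1 | x5)) -> x1) -> x3
≡ ~(((x5 -> x2) -> (x1 | x5)) -> x1) | x3   — eliminate ->
≡ ~(~((x5 -> x2) -> (x1 | x5)) | x1) | x3   — eliminate ->
≡ ~(~(~(x5 -> x2) | x1 | x5) | x1) | x3   — eliminate ->
≡ ~(~(~(~x5 | x2) | x1 | x5) | x1) | x3   — eliminate ->
≡ (~~(~(~x5 | x2) | x1 | x5) & ~x1) | x3   — De Morgan
≡ ((~(~x5 | x2) | x1 | x5) & ~x1) | x3   — double negation
≡ (((~~x5 & ~x2) | x1 | x5) & ~x1) | x3   — De Morgan
≡ (((x5 & ~x2) | x1 | x5) & ~x1) | x3   — double negation
≡ (x5 | x1 | x5 | x3) & (~x2 | x1 | x5 | x3) & (~x1 | x3)   — distribute | over &
≡ (x5 | x1 | x3) & (~x1 | x3)   — simplify

(x5 | x1 | x3) & (~x1 | x3)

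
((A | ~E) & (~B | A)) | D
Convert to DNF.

A | (~E & ~B) | D

((A | ~E) & (~B | A)) | D
≡ (A & ~B) | (A & A) | (~E & ~B) | (~E & A) | D   (distribute & over |)
≡ A | (~E & ~B) | D   (simplify)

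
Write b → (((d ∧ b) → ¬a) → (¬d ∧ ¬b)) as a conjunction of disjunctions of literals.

b → (((d ∧ b) → ¬a) → (¬d ∧ ¬b))
= ¬b ∨ (((d ∧ b) → ¬a) → (¬d ∧ ¬b))   (eliminate →)
= ¬b ∨ ¬((d ∧ b) → ¬a) ∨ (¬d ∧ ¬b)   (eliminate →)
= ¬b ∨ ¬(¬(d ∧ b) ∨ ¬a) ∨ (¬d ∧ ¬b)   (eliminate →)
= ¬b ∨ (¬¬(d ∧ b) ∧ ¬¬a) ∨ (¬d ∧ ¬b)   (De Morgan)
= ¬b ∨ (d ∧ b ∧ ¬¬a) ∨ (¬d ∧ ¬b)   (double negation)
= ¬b ∨ (d ∧ b ∧ a) ∨ (¬d ∧ ¬b)   (double negation)
= (¬b ∨ d ∨ ¬d) ∧ (¬b ∨ d ∨ ¬b) ∧ (¬b ∨ b ∨ ¬d) ∧ (¬b ∨ b ∨ ¬b) ∧ (¬b ∨ a ∨ ¬d) ∧ (¬b ∨ a ∨ ¬b)   (distribute ∨ over ∧)
= (¬b ∨ d) ∧ (¬b ∨ a)   (simplify)

(¬b ∨ d) ∧ (¬b ∨ a)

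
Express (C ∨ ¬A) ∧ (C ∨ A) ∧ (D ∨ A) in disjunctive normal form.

(C ∨ ¬A) ∧ (C ∨ A) ∧ (D ∨ A)
= (C ∧ C ∧ D) ∨ (C ∧ C ∧ A) ∨ (C ∧ A ∧ D) ∨ (C ∧ A ∧ A) ∨ (¬A ∧ C ∧ D) ∨ (¬A ∧ C ∧ A) ∨ (¬A ∧ A ∧ D) ∨ (¬A ∧ A ∧ A)   [distribute ∧ over ∨]
= (C ∧ D) ∨ (C ∧ A)   [simplify]

(C ∧ D) ∨ (C ∧ A)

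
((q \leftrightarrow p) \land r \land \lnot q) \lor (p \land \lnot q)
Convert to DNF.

((q \leftrightarrow p) \land r \land \lnot q) \lor (p \land \lnot q)
≡ ((q \to p) \land (p \to q) \land r \land \lnot q) \lor (p \land \lnot q)   [eliminate \leftrightarrow]
≡ ((\lnot q \lor p) \land (p \to q) \land r \land \lnot q) \lor (p \land \lnot q)   [eliminate \to]
≡ ((\lnot q \lor p) \land (\lnot p \lor q) \land r \land \lnot q) \lor (p \land \lnot q)   [eliminate \to]
≡ (\lnot q \land \lnot p \land r \land \lnot q) \lor (\lnot q \land q \land r \land \lnot q) \lor (p \land \lnot p \land r \land \lnot q) \lor (p \land q \land r \land \lnot q) \lor (p \land \lnot q)   [distribute \land over \lor]
≡ (\lnot q \land \lnot p \land r) \lor (p \land \lnot q)   [simplify]

(\lnot q \land \lnot p \land r) \lor (p \land \lnot q)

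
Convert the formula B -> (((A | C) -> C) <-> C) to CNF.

~B | A | C

B -> (((A | C) -> C) <-> C)
= ~B | (((A | C) -> C) <-> C)   [eliminate ->]
= ~B | ((((A | C) -> C) -> C) & (C -> ((A | C) -> C)))   [eliminate <->]
= ~B | ((~((A | C) -> C) | C) & (C -> ((A | C) -> C)))   [eliminate ->]
= ~B | ((~(~(A | C) | C) | C) & (C -> ((A | C) -> C)))   [eliminate ->]
= ~B | ((~(~(A | C) | C) | C) & (~C | ((A | C) -> C)))   [eliminate ->]
= ~B | ((~(~(A | C) | C) | C) & (~C | ~(A | C) | C))   [eliminate ->]
= ~B | (((~~(A | C) & ~C) | C) & (~C | ~(A | C) | C))   [De Morgan]
= ~B | ((((A | C) & ~C) | C) & (~C | ~(A | C) | C))   [double negation]
= ~B | ((((A | C) & ~C) | C) & (~C | (~A & ~C) | C))   [De Morgan]
= (~B | A | C | C) & (~B | ~C | C) & (~B | ~C | ~A | C) & (~B | ~C | ~C | C)   [distribute | over &]
= ~B | A | C   [simplify]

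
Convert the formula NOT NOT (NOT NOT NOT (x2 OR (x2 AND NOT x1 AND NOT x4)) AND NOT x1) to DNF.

NOT x2 AND NOT x1

NOT NOT (NOT NOT NOT (x2 OR (x2 AND NOT x1 AND NOT x4)) AND NOT x1)
≡ NOT NOT NOT (x2 OR (x2 AND NOT x1 AND NOT x4)) AND NOT x1   — double negation
≡ NOT (x2 OR (x2 AND NOT x1 AND NOT x4)) AND NOT x1   — double negation
≡ NOT x2 AND NOT (x2 AND NOT x1 AND NOT x4) AND NOT x1   — De Morgan
≡ NOT x2 AND (NOT x2 OR NOT NOT x1 OR NOT NOT x4) AND NOT x1   — De Morgan
≡ NOT x2 AND (NOT x2 OR x1 OR NOT NOT x4) AND NOT x1   — double negation
≡ NOT x2 AND (NOT x2 OR x1 OR x4) AND NOT x1   — double negation
≡ (NOT x2 AND NOT x2 AND NOT x1) OR (NOT x2 AND x1 AND NOT x1) OR (NOT x2 AND x4 AND NOT x1)   — distribute AND over OR
≡ NOT x2 AND NOT x1   — simplify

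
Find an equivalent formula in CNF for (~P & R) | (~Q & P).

(~P & R) | (~Q & P)
≡ (~P | ~Q) & (~P | P) & (R | ~Q) & (R | P)   — distribute | over &
≡ (~P | ~Q) & (R | ~Q) & (R | P)   — simplify

(~P | ~Q) & (R | ~Q) & (R | P)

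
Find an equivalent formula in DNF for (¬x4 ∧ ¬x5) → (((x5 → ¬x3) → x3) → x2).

(¬x4 ∧ ¬x5) → (((x5 → ¬x3) → x3) → x2)
≡ ¬(¬x4 ∧ ¬x5) ∨ (((x5 → ¬x3) → x3) → x2)   (eliminate →)
≡ ¬(¬x4 ∧ ¬x5) ∨ ¬((x5 → ¬x3) → x3) ∨ x2   (eliminate →)
≡ ¬(¬x4 ∧ ¬x5) ∨ ¬(¬(x5 → ¬x3) ∨ x3) ∨ x2   (eliminate →)
≡ ¬(¬x4 ∧ ¬x5) ∨ ¬(¬(¬x5 ∨ ¬x3) ∨ x3) ∨ x2   (eliminate →)
≡ ¬¬x4 ∨ ¬¬x5 ∨ ¬(¬(¬x5 ∨ ¬x3) ∨ x3) ∨ x2   (De Morgan)
≡ x4 ∨ ¬¬x5 ∨ ¬(¬(¬x5 ∨ ¬x3) ∨ x3) ∨ x2   (double negation)
≡ x4 ∨ x5 ∨ ¬(¬(¬x5 ∨ ¬x3) ∨ x3) ∨ x2   (double negation)
≡ x4 ∨ x5 ∨ (¬¬(¬x5 ∨ ¬x3) ∧ ¬x3) ∨ x2   (De Morgan)
≡ x4 ∨ x5 ∨ ((¬x5 ∨ ¬x3) ∧ ¬x3) ∨ x2   (double negation)
≡ x4 ∨ x5 ∨ (¬x5 ∧ ¬x3) ∨ (¬x3 ∧ ¬x3) ∨ x2   (distribute ∧ over ∨)
≡ x4 ∨ x5 ∨ ¬x3 ∨ x2   (simplify)

x4 ∨ x5 ∨ ¬x3 ∨ x2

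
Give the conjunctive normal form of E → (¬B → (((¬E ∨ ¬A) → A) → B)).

E → (¬B → (((¬E ∨ ¬A) → A) → B))
= ¬E ∨ (¬B → (((¬E ∨ ¬A) → A) → B))   (eliminate →)
= ¬E ∨ ¬¬B ∨ (((¬E ∨ ¬A) → A) → B)   (eliminate →)
= ¬E ∨ ¬¬B ∨ ¬((¬E ∨ ¬A) → A) ∨ B   (eliminate →)
= ¬E ∨ ¬¬B ∨ ¬(¬(¬E ∨ ¬A) ∨ A) ∨ B   (eliminate →)
= ¬E ∨ B ∨ ¬(¬(¬E ∨ ¬A) ∨ A) ∨ B   (double negation)
= ¬E ∨ B ∨ (¬¬(¬E ∨ ¬A) ∧ ¬A) ∨ B   (De Morgan)
= ¬E ∨ B ∨ ((¬E ∨ ¬A) ∧ ¬A) ∨ B   (double negation)
= (¬E ∨ B ∨ ¬E ∨ ¬A ∨ B) ∧ (¬E ∨ B ∨ ¬A ∨ B)   (distribute ∨ over ∧)
= ¬E ∨ B ∨ ¬A   (simplify)

¬E ∨ B ∨ ¬A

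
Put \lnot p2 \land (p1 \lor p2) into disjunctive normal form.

\lnot p2 \land (p1 \lor p2)
⇔ (\lnot p2 \land p1) \lor (\lnot p2 \land p2)   (distribute \land over \lor)
⇔ \lnot p2 \land p1   (simplify)

\lnot p2 \land p1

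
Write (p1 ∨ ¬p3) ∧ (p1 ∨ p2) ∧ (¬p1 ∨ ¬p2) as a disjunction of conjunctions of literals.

(p1 ∨ ¬p3) ∧ (p1 ∨ p2) ∧ (¬p1 ∨ ¬p2)
⇔ p1 ∧ p1 ∧ ¬p1 ∨ p1 ∧ p1 ∧ ¬p2 ∨ p1 ∧ p2 ∧ ¬p1 ∨ p1 ∧ p2 ∧ ¬p2 ∨ ¬p3 ∧ p1 ∧ ¬p1 ∨ ¬p3 ∧ p1 ∧ ¬p2 ∨ ¬p3 ∧ p2 ∧ ¬p1 ∨ ¬p3 ∧ p2 ∧ ¬p2   [distribute ∧ over ∨]
⇔ p1 ∧ ¬p2 ∨ ¬p3 ∧ p2 ∧ ¬p1   [simplify]

p1 ∧ ¬p2 ∨ ¬p3 ∧ p2 ∧ ¬p1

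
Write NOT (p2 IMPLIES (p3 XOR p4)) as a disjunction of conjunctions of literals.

NOT (p2 IMPLIES (p3 XOR p4))
≡ NOT (NOT p2 OR (p3 XOR p4))
≡ NOT (NOT p2 OR (p3 AND NOT p4) OR (NOT p3 AND p4))
≡ NOT NOT p2 AND NOT (p3 AND NOT p4) AND NOT (NOT p3 AND p4)
≡ p2 AND NOT (p3 AND NOT p4) AND NOT (NOT p3 AND p4)
≡ p2 AND (NOT p3 OR NOT NOT p4) AND NOT (NOT p3 AND p4)
≡ p2 AND (NOT p3 OR p4) AND NOT (NOT p3 AND p4)
≡ p2 AND (NOT p3 OR p4) AND (NOT NOT p3 OR NOT p4)
≡ p2 AND (NOT p3 OR p4) AND (p3 OR NOT p4)
≡ (p2 AND NOT p3 AND p3) OR (p2 AND NOT p3 AND NOT p4) OR (p2 AND p4 AND p3) OR (p2 AND p4 AND NOT p4)
≡ (p2 AND NOT p3 AND NOT p4) OR (p2 AND p4 AND p3)

(p2 AND NOT p3 AND NOT p4) OR (p2 AND p4 AND p3)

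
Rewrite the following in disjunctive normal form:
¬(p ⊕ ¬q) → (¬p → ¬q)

¬(p ⊕ ¬q) → (¬p → ¬q)
≡ ¬¬(p ⊕ ¬q) ∨ (¬p → ¬q)   — eliminate →
≡ ¬¬((p ∧ ¬¬q) ∨ (¬p ∧ ¬q)) ∨ (¬p → ¬q)   — expand ⊕
≡ ¬¬((p ∧ ¬¬q) ∨ (¬p ∧ ¬q)) ∨ ¬¬p ∨ ¬q   — eliminate →
≡ (p ∧ ¬¬q) ∨ (¬p ∧ ¬q) ∨ ¬¬p ∨ ¬q   — double negation
≡ (p ∧ q) ∨ (¬p ∧ ¬q) ∨ ¬¬p ∨ ¬q   — double negation
≡ (p ∧ q) ∨ (¬p ∧ ¬q) ∨ p ∨ ¬q   — double negation
≡ p ∨ ¬q   — simplify

p ∨ ¬q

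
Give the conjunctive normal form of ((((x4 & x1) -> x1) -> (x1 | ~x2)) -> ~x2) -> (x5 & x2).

((((x4 & x1) -> x1) -> (x1 | ~x2)) -> ~x2) -> (x5 & x2)
= ~((((x4 & x1) -> x1) -> (x1 | ~x2)) -> ~x2) | (x5 & x2)   [eliminate ->]
= ~(~(((x4 & x1) -> x1) -> (x1 | ~x2)) | ~x2) | (x5 & x2)   [eliminate ->]
= ~(~(~((x4 & x1) -> x1) | x1 | ~x2) | ~x2) | (x5 & x2)   [eliminate ->]
= ~(~(~(~(x4 & x1) | x1) | x1 | ~x2) | ~x2) | (x5 & x2)   [eliminate ->]
= (~~(~(~(x4 & x1) | x1) | x1 | ~x2) & ~~x2) | (x5 & x2)   [De Morgan]
= ((~(~(x4 & x1) | x1) | x1 | ~x2) & ~~x2) | (x5 & x2)   [double negation]
= (((~~(x4 & x1) & ~x1) | x1 | ~x2) & ~~x2) | (x5 & x2)   [De Morgan]
= (((x4 & x1 & ~x1) | x1 | ~x2) & ~~x2) | (x5 & x2)   [double negation]
= (((x4 & x1 & ~x1) | x1 | ~x2) & x2) | (x5 & x2)   [double negation]
= (x4 | x1 | ~x2 | x5) & (x4 | x1 | ~x2 | x2) & (x1 | x1 | ~x2 | x5) & (x1 | x1 | ~x2 | x2) & (~x1 | x1 | ~x2 | x5) & (~x1 | x1 | ~x2 | x2) & (x2 | x5) & (x2 | x2)   [distribute | over &]
= (x1 | ~x2 | x5) & x2   [simplify]

(x1 | ~x2 | x5) & x2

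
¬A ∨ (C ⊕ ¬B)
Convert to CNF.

(¬A ∨ C ∨ ¬B) ∧ (¬A ∨ ¬C ∨ B)

¬A ∨ (C ⊕ ¬B)
⇔ ¬A ∨ (C ∨ ¬B) ∧ ¬(C ∧ ¬B)   (expand ⊕)
⇔ ¬A ∨ (C ∨ ¬B) ∧ (¬C ∨ ¬¬B)   (De Morgan)
⇔ ¬A ∨ (C ∨ ¬B) ∧ (¬C ∨ B)   (double negation)
⇔ (¬A ∨ C ∨ ¬B) ∧ (¬A ∨ ¬C ∨ B)   (distribute ∨ over ∧)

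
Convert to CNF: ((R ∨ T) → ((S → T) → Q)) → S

(R ∨ T ∨ S) ∧ (¬Q ∨ S)

((R ∨ T) → ((S → T) → Q)) → S
⇔ ¬((R ∨ T) → ((S → T) → Q)) ∨ S   [eliminate →]
⇔ ¬(¬(R ∨ T) ∨ ((S → T) → Q)) ∨ S   [eliminate →]
⇔ ¬(¬(R ∨ T) ∨ ¬(S → T) ∨ Q) ∨ S   [eliminate →]
⇔ ¬(¬(R ∨ T) ∨ ¬(¬S ∨ T) ∨ Q) ∨ S   [eliminate →]
⇔ (¬¬(R ∨ T) ∧ ¬¬(¬S ∨ T) ∧ ¬Q) ∨ S   [De Morgan]
⇔ ((R ∨ T) ∧ ¬¬(¬S ∨ T) ∧ ¬Q) ∨ S   [double negation]
⇔ ((R ∨ T) ∧ (¬S ∨ T) ∧ ¬Q) ∨ S   [double negation]
⇔ (R ∨ T ∨ S) ∧ (¬S ∨ T ∨ S) ∧ (¬Q ∨ S)   [distribute ∨ over ∧]
⇔ (R ∨ T ∨ S) ∧ (¬Q ∨ S)   [simplify]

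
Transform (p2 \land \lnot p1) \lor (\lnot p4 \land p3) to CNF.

(p2 \land \lnot p1) \lor (\lnot p4 \land p3)
≡ (p2 \lor \lnot p4) \land (p2 \lor p3) \land (\lnot p1 \lor \lnot p4) \land (\lnot p1 \lor p3)   (distribute \lor over \land)

(p2 \lor \lnot p4) \land (p2 \lor p3) \land (\lnot p1 \lor \lnot p4) \land (\lnot p1 \lor p3)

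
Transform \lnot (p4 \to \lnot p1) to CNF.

\lnot (p4 \to \lnot p1)
= \lnot (\lnot p4 \lor \lnot p1)   [eliminate \to]
= \lnot \lnot p4 \land \lnot \lnot p1   [De Morgan]
= p4 \land \lnot \lnot p1   [double negation]
= p4 \land p1   [double negation]

p4 \land p1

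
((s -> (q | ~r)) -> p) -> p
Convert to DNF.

(~s & ~p) | (q & ~p) | (~r & ~p) | p

((s -> (q | ~r)) -> p) -> p
≡ ~((s -> (q | ~r)) -> p) | p   [eliminate ->]
≡ ~(~(s -> (q | ~r)) | p) | p   [eliminate ->]
≡ ~(~(~s | q | ~r) | p) | p   [eliminate ->]
≡ (~~(~s | q | ~r) & ~p) | p   [De Morgan]
≡ ((~s | q | ~r) & ~p) | p   [double negation]
≡ (~s & ~p) | (q & ~p) | (~r & ~p) | p   [distribute & over |]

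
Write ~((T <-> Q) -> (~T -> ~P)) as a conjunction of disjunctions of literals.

(~Q | T) & ~T & P

~((T <-> Q) -> (~T -> ~P))
≡ ~(~(T <-> Q) | (~T -> ~P))   (eliminate ->)
≡ ~(~((T -> Q) & (Q -> T)) | (~T -> ~P))   (eliminate <->)
≡ ~(~((~T | Q) & (Q -> T)) | (~T -> ~P))   (eliminate ->)
≡ ~(~((~T | Q) & (~Q | T)) | (~T -> ~P))   (eliminate ->)
≡ ~(~((~T | Q) & (~Q | T)) | ~~T | ~P)   (eliminate ->)
≡ ~~((~T | Q) & (~Q | T)) & ~~~T & ~~P   (De Morgan)
≡ (~T | Q) & (~Q | T) & ~~~T & ~~P   (double negation)
≡ (~T | Q) & (~Q | T) & ~T & ~~P   (double negation)
≡ (~T | Q) & (~Q | T) & ~T & P   (double negation)
≡ (~Q | T) & ~T & P   (simplify)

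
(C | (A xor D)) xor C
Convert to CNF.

(C | (A xor D)) xor C
≡ (C | (A xor D) | C) & ~((C | (A xor D)) & C)   [expand xor]
≡ (C | ((A | D) & ~(A & D)) | C) & ~((C | (A xor D)) & C)   [expand xor]
≡ (C | ((A | D) & ~(A & D)) | C) & ~((C | ((A | D) & ~(A & D))) & C)   [expand xor]
≡ (C | ((A | D) & (~A | ~D)) | C) & ~((C | ((A | D) & ~(A & D))) & C)   [De Morgan]
≡ (C | ((A | D) & (~A | ~D)) | C) & (~(C | ((A | D) & ~(A & D))) | ~C)   [De Morgan]
≡ (C | ((A | D) & (~A | ~D)) | C) & ((~C & ~((A | D) & ~(A & D))) | ~C)   [De Morgan]
≡ (C | ((A | D) & (~A | ~D)) | C) & ((~C & (~(A | D) | ~~(A & D))) | ~C)   [De Morgan]
≡ (C | ((A | D) & (~A | ~D)) | C) & ((~C & ((~A & ~D) | ~~(A & D))) | ~C)   [De Morgan]
≡ (C | ((A | D) & (~A | ~D)) | C) & ((~C & ((~A & ~D) | (A & D))) | ~C)   [double negation]
≡ (C | A | D | C) & (C | ~A | ~D | C) & (~C | ~C) & (~A | A | ~C) & (~A | D | ~C) & (~D | A | ~C) & (~D | D | ~C)   [distribute | over &]
≡ (C | A | D) & (C | ~A | ~D) & ~C   [simplify]

(C | A | D) & (C | ~A | ~D) & ~C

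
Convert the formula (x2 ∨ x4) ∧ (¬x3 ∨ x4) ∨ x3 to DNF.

x2 ∧ ¬x3 ∨ x4 ∨ x3

(x2 ∨ x4) ∧ (¬x3 ∨ x4) ∨ x3
≡ x2 ∧ ¬x3 ∨ x2 ∧ x4 ∨ x4 ∧ ¬x3 ∨ x4 ∧ x4 ∨ x3   — distribute ∧ over ∨
≡ x2 ∧ ¬x3 ∨ x4 ∨ x3   — simplify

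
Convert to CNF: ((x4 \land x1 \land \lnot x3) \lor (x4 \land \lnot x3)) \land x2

((x4 \land x1 \land \lnot x3) \lor (x4 \land \lnot x3)) \land x2
≡ (x4 \lor x4) \land (x4 \lor \lnot x3) \land (x1 \lor x4) \land (x1 \lor \lnot x3) \land (\lnot x3 \lor x4) \land (\lnot x3 \lor \lnot x3) \land x2   — distribute \lor over \land
≡ x4 \land \lnot x3 \land x2   — simplify

x4 \land \lnot x3 \land x2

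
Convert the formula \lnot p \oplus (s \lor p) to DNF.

\lnot p \oplus (s \lor p)
⇔ (\lnot p \land \lnot (s \lor p)) \lor (\lnot \lnot p \land (s \lor p))
⇔ (\lnot p \land \lnot s \land \lnot p) \lor (\lnot \lnot p \land (s \lor p))
⇔ (\lnot p \land \lnot s \land \lnot p) \lor (p \land (s \lor p))
⇔ (\lnot p \land \lnot s \land \lnot p) \lor (p \land s) \lor (p \land p)
⇔ (\lnot p \land \lnot s) \lor p

(\lnot p \land \lnot s) \lor p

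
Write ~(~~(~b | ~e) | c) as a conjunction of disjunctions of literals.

b & e & ~c

~(~~(~b | ~e) | c)
≡ ~~~(~b | ~e) & ~c   [De Morgan]
≡ ~(~b | ~e) & ~c   [double negation]
≡ ~~b & ~~e & ~c   [De Morgan]
≡ b & ~~e & ~c   [double negation]
≡ b & e & ~c   [double negation]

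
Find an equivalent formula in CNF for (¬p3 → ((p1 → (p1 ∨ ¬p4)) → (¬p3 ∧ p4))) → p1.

(¬p3 ∨ p1) ∧ (p3 ∨ ¬p4 ∨ p1)

(¬p3 → ((p1 → (p1 ∨ ¬p4)) → (¬p3 ∧ p4))) → p1
= ¬(¬p3 → ((p1 → (p1 ∨ ¬p4)) → (¬p3 ∧ p4))) ∨ p1
= ¬(¬¬p3 ∨ ((p1 → (p1 ∨ ¬p4)) → (¬p3 ∧ p4))) ∨ p1
= ¬(¬¬p3 ∨ ¬(p1 → (p1 ∨ ¬p4)) ∨ (¬p3 ∧ p4)) ∨ p1
= ¬(¬¬p3 ∨ ¬(¬p1 ∨ p1 ∨ ¬p4) ∨ (¬p3 ∧ p4)) ∨ p1
= (¬¬¬p3 ∧ ¬¬(¬p1 ∨ p1 ∨ ¬p4) ∧ ¬(¬p3 ∧ p4)) ∨ p1
= (¬p3 ∧ ¬¬(¬p1 ∨ p1 ∨ ¬p4) ∧ ¬(¬p3 ∧ p4)) ∨ p1
= (¬p3 ∧ (¬p1 ∨ p1 ∨ ¬p4) ∧ ¬(¬p3 ∧ p4)) ∨ p1
= (¬p3 ∧ (¬p1 ∨ p1 ∨ ¬p4) ∧ (¬¬p3 ∨ ¬p4)) ∨ p1
= (¬p3 ∧ (¬p1 ∨ p1 ∨ ¬p4) ∧ (p3 ∨ ¬p4)) ∨ p1
= (¬p3 ∨ p1) ∧ (¬p1 ∨ p1 ∨ ¬p4 ∨ p1) ∧ (p3 ∨ ¬p4 ∨ p1)
= (¬p3 ∨ p1) ∧ (p3 ∨ ¬p4 ∨ p1)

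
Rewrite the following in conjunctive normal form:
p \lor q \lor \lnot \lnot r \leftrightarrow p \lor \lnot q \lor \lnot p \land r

p \lor q \lor \lnot \lnot r \leftrightarrow p \lor \lnot q \lor \lnot p \land r
⇔ (p \lor q \lor \lnot \lnot r \to p \lor \lnot q \lor \lnot p \land r) \land (p \lor \lnot q \lor \lnot p \land r \to p \lor q \lor \lnot \lnot r)   [eliminate \leftrightarrow]
⇔ (\lnot (p \lor q \lor \lnot \lnot r) \lor p \lor \lnot q \lor \lnot p \land r) \land (p \lor \lnot q \lor \lnot p \land r \to p \lor q \lor \lnot \lnot r)   [eliminate \to]
⇔ (\lnot (p \lor q \lor \lnot \lnot r) \lor p \lor \lnot q \lor \lnot p \land r) \land (\lnot (p \lor \lnot q \lor \lnot p \land r) \lor p \lor q \lor \lnot \lnot r)   [eliminate \to]
⇔ (\lnot p \land \lnot q \land \lnot \lnot \lnot r \lor p \lor \lnot q \lor \lnot p \land r) \land (\lnot (p \lor \lnot q \lor \lnot p \land r) \lor p \lor q \lor \lnot \lnot r)   [De Morgan]
⇔ (\lnot p \land \lnot q \land \lnot r \lor p \lor \lnot q \lor \lnot p \land r) \land (\lnot (p \lor \lnot q \lor \lnot p \land r) \lor p \lor q \lor \lnot \lnot r)   [double negation]
⇔ (\lnot p \land \lnot q \land \lnot r \lor p \lor \lnot q \lor \lnot p \land r) \land (\lnot p \land \lnot \lnot q \land \lnot (\lnot p \land r) \lor p \lor q \lor \lnot \lnot r)   [De Morgan]
⇔ (\lnot p \land \lnot q \land \lnot r \lor p \lor \lnot q \lor \lnot p \land r) \land (\lnot p \land q \land \lnot (\lnot p \land r) \lor p \lor q \lor \lnot \lnot r)   [double negation]
⇔ (\lnot p \land \lnot q \land \lnot r \lor p \lor \lnot q \lor \lnot p \land r) \land (\lnot p \land q \land (\lnot \lnot p \lor \lnot r) \lor p \lor q \lor \lnot \lnot r)   [De Morgan]
⇔ (\lnot p \land \lnot q \land \lnot r \lor p \lor \lnot q \lor \lnot p \land r) \land (\lnot p \land q \land (p \lor \lnot r) \lor p \lor q \lor \lnot \lnot r)   [double negation]
⇔ (\lnot p \land \lnot q \land \lnot r \lor p \lor \lnot q \lor \lnot p \land r) \land (\lnot p \land q \land (p \lor \lnot r) \lor p \lor q \lor r)   [double negation]
⇔ (\lnot p \lor p \lor \lnot q \lor \lnot p) \land (\lnot p \lor p \lor \lnot q \lor r) \land (\lnot q \lor p \lor \lnot q \lor \lnot p) \land (\lnot q \lor p \lor \lnot q \lor r) \land (\lnot r \lor p \lor \lnot q \lor \lnot p) \land (\lnot r \lor p \lor \lnot q \lor r) \land (\lnot p \lor p \lor q \lor r) \land (q \lor p \lor q \lor r) \land (p \lor \lnot r \lor p \lor q \lor r)   [distribute \lor over \land]
⇔ (\lnot q \lor p \lor r) \land (q \lor p \lor r)   [simplify]

(\lnot q \lor p \lor r) \land (q \lor p \lor r)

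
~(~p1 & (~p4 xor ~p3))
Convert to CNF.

~(~p1 & (~p4 xor ~p3))
= ~(~p1 & (~p4 | ~p3) & ~(~p4 & ~p3))   [expand xor]
= ~~p1 | ~(~p4 | ~p3) | ~~(~p4 & ~p3)   [De Morgan]
= p1 | ~(~p4 | ~p3) | ~~(~p4 & ~p3)   [double negation]
= p1 | (~~p4 & ~~p3) | ~~(~p4 & ~p3)   [De Morgan]
= p1 | (p4 & ~~p3) | ~~(~p4 & ~p3)   [double negation]
= p1 | (p4 & p3) | ~~(~p4 & ~p3)   [double negation]
= p1 | (p4 & p3) | (~p4 & ~p3)   [double negation]
= (p1 | p4 | ~p4) & (p1 | p4 | ~p3) & (p1 | p3 | ~p4) & (p1 | p3 | ~p3)   [distribute | over &]
= (p1 | p4 | ~p3) & (p1 | p3 | ~p4)   [simplify]

(p1 | p4 | ~p3) & (p1 | p3 | ~p4)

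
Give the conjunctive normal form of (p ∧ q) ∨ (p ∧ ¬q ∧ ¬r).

p ∧ (q ∨ ¬r)

(p ∧ q) ∨ (p ∧ ¬q ∧ ¬r)
= (p ∨ p) ∧ (p ∨ ¬q) ∧ (p ∨ ¬r) ∧ (q ∨ p) ∧ (q ∨ ¬q) ∧ (q ∨ ¬r)
= p ∧ (q ∨ ¬r)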